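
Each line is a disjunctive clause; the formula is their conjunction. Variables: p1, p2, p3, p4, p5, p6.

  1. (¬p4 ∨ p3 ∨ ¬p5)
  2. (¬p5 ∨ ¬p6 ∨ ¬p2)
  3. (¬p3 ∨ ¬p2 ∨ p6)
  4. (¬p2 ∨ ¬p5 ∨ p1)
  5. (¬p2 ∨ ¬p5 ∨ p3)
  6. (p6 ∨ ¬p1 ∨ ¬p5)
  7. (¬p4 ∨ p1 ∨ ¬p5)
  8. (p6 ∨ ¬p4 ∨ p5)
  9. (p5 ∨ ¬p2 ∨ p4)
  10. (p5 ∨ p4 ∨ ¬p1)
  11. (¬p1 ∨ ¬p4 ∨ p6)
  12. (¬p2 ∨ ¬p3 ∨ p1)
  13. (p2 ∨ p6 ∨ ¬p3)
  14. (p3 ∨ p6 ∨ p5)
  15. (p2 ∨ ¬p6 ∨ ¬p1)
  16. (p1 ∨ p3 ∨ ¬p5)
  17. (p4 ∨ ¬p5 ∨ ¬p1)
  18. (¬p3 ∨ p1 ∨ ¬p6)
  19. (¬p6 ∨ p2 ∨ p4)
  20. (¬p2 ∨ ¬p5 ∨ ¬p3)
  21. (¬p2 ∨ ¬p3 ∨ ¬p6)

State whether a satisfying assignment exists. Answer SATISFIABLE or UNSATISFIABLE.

Branch on p1: take p1 = False.
Branch on p2: take p2 = False.
Set p3 = False and propagate.
  then p5 is forced to False.
  then p6 is forced to True.
  then p4 is forced to True.
So p1 = 0, p2 = 0, p3 = 0, p4 = 1, p5 = 0, p6 = 1 is a satisfying assignment.

SATISFIABLE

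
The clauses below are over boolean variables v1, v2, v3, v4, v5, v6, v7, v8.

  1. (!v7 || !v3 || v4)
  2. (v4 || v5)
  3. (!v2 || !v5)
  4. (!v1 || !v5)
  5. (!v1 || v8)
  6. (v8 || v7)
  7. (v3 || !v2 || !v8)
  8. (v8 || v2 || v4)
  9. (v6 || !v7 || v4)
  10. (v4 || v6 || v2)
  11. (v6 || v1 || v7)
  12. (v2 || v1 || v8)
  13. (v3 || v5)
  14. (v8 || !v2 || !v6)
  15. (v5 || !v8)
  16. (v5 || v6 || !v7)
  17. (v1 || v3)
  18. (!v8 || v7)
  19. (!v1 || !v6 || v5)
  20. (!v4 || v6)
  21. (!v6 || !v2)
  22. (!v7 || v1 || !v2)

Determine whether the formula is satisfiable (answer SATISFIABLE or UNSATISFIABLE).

Set v1 = False and propagate.
  then v3 is forced to True.
Try v2 = False.
  then v8 is forced to True.
  then v5 is forced to True.
  then v7 is forced to True.
  then v4 is forced to True.
  then v6 is forced to True.
Every clause has at least one true literal under this assignment.
So v1=0, v2=0, v3=1, v4=1, v5=1, v6=1, v7=1, v8=1 is a satisfying assignment.

SATISFIABLE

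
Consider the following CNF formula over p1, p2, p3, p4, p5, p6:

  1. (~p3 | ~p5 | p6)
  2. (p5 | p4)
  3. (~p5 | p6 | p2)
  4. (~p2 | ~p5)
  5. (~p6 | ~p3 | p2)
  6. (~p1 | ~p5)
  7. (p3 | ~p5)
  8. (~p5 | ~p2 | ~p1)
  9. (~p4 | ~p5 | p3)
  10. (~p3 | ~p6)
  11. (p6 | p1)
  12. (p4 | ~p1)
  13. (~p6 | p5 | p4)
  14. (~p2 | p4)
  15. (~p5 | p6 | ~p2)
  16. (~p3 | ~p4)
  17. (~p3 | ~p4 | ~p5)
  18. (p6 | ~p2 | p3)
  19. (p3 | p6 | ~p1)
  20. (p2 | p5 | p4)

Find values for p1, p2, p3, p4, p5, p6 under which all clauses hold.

p1=False, p2=True, p3=False, p4=True, p5=False, p6=True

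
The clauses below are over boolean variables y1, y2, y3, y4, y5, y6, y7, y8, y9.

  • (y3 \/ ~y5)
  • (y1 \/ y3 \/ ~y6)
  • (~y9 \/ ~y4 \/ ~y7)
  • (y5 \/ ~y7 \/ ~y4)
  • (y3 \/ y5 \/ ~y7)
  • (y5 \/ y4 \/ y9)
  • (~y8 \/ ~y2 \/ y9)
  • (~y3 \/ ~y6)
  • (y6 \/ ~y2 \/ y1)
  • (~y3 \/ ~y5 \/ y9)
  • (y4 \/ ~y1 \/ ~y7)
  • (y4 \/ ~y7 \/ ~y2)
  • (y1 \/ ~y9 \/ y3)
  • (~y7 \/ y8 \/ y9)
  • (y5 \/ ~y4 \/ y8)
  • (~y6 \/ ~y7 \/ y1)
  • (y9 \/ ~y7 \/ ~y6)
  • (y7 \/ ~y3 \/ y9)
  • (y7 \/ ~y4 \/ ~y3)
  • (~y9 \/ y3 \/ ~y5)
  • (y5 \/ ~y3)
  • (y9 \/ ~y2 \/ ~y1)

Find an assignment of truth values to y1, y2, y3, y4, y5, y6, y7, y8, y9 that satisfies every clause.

y1 = True  y2 = False  y3 = False  y4 = False  y5 = False  y6 = True  y7 = False  y8 = False  y9 = True

y2 occurs only negated in the remaining clauses — set y2 = False.
Try y1 = True.
Branch on y3: take y3 = False.
  then y5 is forced to False.
  then y7 is forced to False.
The remaining clauses are satisfied by y4 = False, y6 = True, y8 = False, y9 = True.
Every clause has at least one true literal under this assignment.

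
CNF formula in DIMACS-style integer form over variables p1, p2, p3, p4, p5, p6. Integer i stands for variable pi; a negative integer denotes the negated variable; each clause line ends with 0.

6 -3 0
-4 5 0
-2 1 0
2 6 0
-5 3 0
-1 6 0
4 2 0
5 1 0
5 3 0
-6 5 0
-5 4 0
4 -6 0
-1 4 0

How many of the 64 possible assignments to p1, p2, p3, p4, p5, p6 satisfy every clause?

The models are:
  p1=F p2=F p3=T p4=T p5=T p6=T
  p1=T p2=F p3=T p4=T p5=T p6=T
  p1=T p2=T p3=T p4=T p5=T p6=T
That's 3 in total.

3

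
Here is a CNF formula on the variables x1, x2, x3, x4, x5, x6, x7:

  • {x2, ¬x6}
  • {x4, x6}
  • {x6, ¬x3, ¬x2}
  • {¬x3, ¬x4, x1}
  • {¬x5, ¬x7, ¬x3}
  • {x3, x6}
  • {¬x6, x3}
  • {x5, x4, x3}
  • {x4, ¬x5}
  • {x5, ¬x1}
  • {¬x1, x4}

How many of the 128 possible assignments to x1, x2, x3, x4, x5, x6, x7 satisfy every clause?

4

The models are:
  x1=F x2=T x3=T x4=F x5=F x6=T x7=F
  x1=F x2=T x3=T x4=F x5=F x6=T x7=T
  x1=T x2=F x3=T x4=T x5=T x6=F x7=F
  x1=T x2=T x3=T x4=T x5=T x6=T x7=F
That's 4 in total.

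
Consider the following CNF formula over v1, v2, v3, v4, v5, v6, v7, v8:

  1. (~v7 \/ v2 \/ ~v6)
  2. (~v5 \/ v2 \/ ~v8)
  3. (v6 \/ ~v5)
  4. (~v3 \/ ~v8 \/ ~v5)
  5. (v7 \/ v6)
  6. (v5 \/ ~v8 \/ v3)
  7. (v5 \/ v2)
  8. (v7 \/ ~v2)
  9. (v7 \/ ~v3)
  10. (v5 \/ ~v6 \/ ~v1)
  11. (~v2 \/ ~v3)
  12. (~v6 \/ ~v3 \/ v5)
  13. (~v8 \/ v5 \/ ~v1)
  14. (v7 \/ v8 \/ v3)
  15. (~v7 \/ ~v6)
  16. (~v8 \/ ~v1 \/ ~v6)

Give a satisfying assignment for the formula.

v1=T, v2=T, v3=F, v4=F, v5=F, v6=F, v7=T, v8=F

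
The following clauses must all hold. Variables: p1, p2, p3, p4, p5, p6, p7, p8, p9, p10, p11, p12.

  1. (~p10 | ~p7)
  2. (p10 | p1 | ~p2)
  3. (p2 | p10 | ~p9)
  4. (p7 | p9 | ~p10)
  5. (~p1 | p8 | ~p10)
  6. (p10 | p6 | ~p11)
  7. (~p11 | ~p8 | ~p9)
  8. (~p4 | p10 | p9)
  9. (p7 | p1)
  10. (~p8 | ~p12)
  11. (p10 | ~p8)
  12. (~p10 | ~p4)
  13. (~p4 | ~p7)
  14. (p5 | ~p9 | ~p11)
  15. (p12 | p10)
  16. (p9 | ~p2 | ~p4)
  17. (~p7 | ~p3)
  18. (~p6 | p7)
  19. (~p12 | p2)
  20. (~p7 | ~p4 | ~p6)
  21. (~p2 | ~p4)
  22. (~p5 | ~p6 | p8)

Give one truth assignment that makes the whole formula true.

p1=True, p2=True, p3=False, p4=False, p5=False, p6=True, p7=True, p8=False, p9=False, p10=False, p11=False, p12=True

Pure literal: p3 appears only negated; assign p3 = False.
Pure literal: p4 appears only negated; assign p4 = False.
Set p1 = True and propagate.
Set p2 = True and propagate.
The remaining clauses are satisfied by p5 = False, p6 = True, p7 = True, p8 = False, p9 = False, p10 = False, p11 = False, p12 = True.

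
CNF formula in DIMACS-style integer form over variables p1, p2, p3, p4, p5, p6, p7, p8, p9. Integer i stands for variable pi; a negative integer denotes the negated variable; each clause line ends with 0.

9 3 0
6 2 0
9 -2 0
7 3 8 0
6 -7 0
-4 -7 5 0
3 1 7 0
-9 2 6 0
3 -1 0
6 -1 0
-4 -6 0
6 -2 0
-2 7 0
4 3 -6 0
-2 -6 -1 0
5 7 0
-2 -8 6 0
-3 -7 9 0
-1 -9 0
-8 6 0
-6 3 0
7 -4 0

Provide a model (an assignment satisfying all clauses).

Pure literal: p5 appears only positively; assign p5 = True.
Branch on p1: take p1 = False.
For the remaining variables, p2 = False, p3 = True, p4 = False, p6 = True, p7 = True, p8 = False, p9 = True works.
Check each clause:
  1. (p9 \/ p3) — p9 is true.
  2. (p2 \/ p6) — p6 is true.
  3. (p9 \/ ~p2) — p9 is true.
  4. (p3 \/ p8 \/ p7) — p3 is true.
  5. (p6 \/ ~p7) — p6 is true.
  6. (p5 \/ ~p4 \/ ~p7) — ~p4 is true.
  7. (p1 \/ p7 \/ p3) — p3 is true.
  8. (~p9 \/ p2 \/ p6) — p6 is true.
  9. (p3 \/ ~p1) — p3 is true.
  10. (~p1 \/ p6) — p6 is true.
  11. (~p6 \/ ~p4) — ~p4 is true.
  12. (~p2 \/ p6) — ~p2 is true.
  13. (~p2 \/ p7) — ~p2 is true.
  14. (~p6 \/ p3 \/ p4) — p3 is true.
  15. (~p1 \/ ~p6 \/ ~p2) — ~p1 is true.
  16. (p7 \/ p5) — p5 is true.
  17. (p6 \/ ~p8 \/ ~p2) — ~p8 is true.
  18. (~p3 \/ p9 \/ ~p7) — p9 is true.
  19. (~p1 \/ ~p9) — ~p1 is true.
  20. (p6 \/ ~p8) — ~p8 is true.
  21. (p3 \/ ~p6) — p3 is true.
  22. (~p4 \/ p7) — ~p4 is true.

p1=False, p2=False, p3=True, p4=False, p5=True, p6=True, p7=True, p8=False, p9=True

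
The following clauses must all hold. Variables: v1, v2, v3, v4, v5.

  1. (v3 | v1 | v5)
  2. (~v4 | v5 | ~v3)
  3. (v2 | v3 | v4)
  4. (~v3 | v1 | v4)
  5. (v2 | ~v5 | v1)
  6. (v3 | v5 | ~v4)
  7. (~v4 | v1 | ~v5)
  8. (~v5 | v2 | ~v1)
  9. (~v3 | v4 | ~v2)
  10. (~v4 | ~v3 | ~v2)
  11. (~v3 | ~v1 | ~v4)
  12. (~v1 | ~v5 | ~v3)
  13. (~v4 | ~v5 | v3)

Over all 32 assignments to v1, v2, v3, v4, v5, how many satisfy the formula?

4

The models are:
  v1=F v2=T v3=F v4=F v5=T
  v1=T v2=F v3=T v4=F v5=F
  v1=T v2=T v3=F v4=F v5=F
  v1=T v2=T v3=F v4=F v5=T
That's 4 in total.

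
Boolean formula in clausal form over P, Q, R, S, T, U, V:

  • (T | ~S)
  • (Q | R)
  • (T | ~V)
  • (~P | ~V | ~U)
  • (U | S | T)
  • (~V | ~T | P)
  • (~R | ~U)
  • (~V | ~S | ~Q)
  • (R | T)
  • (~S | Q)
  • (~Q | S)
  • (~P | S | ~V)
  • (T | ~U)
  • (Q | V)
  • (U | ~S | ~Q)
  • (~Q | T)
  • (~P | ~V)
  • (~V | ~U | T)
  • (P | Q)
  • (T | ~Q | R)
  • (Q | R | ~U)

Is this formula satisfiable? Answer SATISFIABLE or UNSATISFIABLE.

SATISFIABLE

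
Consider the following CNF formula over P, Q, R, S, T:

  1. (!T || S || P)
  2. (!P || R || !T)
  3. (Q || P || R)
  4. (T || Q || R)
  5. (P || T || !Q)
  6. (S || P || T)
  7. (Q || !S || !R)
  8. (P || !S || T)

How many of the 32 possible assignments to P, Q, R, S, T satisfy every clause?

10

Case analysis on P and T:
  P=T, T=T: remaining (Q,R,S) ∈ {(F,T,F); (T,T,F); (T,T,T)} — 3.
  P=T, T=F: 5 of the 8 assignments to (Q,R,S) work.
  P=F, T=T: remaining (Q,R,S) ∈ {(T,F,T); (T,T,T)} — 2.
  P=F, T=F: a clause becomes empty — 0.
Total: 3 + 5 + 2 + 0 = 10.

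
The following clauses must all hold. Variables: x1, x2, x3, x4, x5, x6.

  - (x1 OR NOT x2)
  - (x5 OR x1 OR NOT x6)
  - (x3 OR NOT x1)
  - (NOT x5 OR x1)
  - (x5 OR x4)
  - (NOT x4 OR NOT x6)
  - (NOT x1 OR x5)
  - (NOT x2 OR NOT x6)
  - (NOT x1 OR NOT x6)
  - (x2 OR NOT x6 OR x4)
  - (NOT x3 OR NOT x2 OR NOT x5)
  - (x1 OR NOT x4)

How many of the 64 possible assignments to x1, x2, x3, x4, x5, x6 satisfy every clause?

The models are:
  x1=1 x2=0 x3=1 x4=0 x5=1 x6=0
  x1=1 x2=0 x3=1 x4=1 x5=1 x6=0
Count: 2.

2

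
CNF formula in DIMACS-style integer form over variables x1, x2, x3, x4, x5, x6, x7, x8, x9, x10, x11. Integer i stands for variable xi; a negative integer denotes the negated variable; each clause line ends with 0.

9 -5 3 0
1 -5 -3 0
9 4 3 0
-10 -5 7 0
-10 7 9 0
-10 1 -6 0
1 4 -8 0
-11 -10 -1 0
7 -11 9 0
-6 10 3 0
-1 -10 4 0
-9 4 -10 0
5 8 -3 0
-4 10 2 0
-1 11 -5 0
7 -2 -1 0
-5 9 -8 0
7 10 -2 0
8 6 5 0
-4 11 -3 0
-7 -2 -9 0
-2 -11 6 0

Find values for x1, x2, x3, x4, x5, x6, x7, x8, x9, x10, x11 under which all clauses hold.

Set x1 = True and propagate.
The remaining clauses are satisfied by x2 = False, x3 = True, x4 = False, x5 = False, x6 = True, x7 = False, x8 = True, x9 = True, x10 = False, x11 = True.
Check each clause:
  1. (x3 | ~x5 | x9) — x9 is true.
  2. (x1 | ~x5 | ~x3) — x1 is true.
  3. (x4 | x3 | x9) — x9 is true.
  4. (x7 | ~x5 | ~x10) — ~x5 is true.
  5. (x9 | ~x10 | x7) — x9 is true.
  6. (x1 | ~x6 | ~x10) — x1 is true.
  7. (~x8 | x4 | x1) — x1 is true.
  8. (~x1 | ~x10 | ~x11) — ~x10 is true.
  9. (x7 | ~x11 | x9) — x9 is true.
  10. (x3 | x10 | ~x6) — x3 is true.
  11. (x4 | ~x1 | ~x10) — ~x10 is true.
  12. (x4 | ~x10 | ~x9) — ~x10 is true.
  13. (~x3 | x5 | x8) — x8 is true.
  14. (~x4 | x2 | x10) — ~x4 is true.
  15. (~x5 | x11 | ~x1) — x11 is true.
  16. (~x1 | x7 | ~x2) — ~x2 is true.
  17. (x9 | ~x5 | ~x8) — x9 is true.
  18. (~x2 | x7 | x10) — ~x2 is true.
  19. (x6 | x5 | x8) — x8 is true.
  20. (x11 | ~x4 | ~x3) — x11 is true.
  21. (~x9 | ~x2 | ~x7) — ~x7 is true.
  22. (x6 | ~x2 | ~x11) — x6 is true.

x1=T, x2=F, x3=T, x4=F, x5=F, x6=T, x7=F, x8=T, x9=T, x10=F, x11=T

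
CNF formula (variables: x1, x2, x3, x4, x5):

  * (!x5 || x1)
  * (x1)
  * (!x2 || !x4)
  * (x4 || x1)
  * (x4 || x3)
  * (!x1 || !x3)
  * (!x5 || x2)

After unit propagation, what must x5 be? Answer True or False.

False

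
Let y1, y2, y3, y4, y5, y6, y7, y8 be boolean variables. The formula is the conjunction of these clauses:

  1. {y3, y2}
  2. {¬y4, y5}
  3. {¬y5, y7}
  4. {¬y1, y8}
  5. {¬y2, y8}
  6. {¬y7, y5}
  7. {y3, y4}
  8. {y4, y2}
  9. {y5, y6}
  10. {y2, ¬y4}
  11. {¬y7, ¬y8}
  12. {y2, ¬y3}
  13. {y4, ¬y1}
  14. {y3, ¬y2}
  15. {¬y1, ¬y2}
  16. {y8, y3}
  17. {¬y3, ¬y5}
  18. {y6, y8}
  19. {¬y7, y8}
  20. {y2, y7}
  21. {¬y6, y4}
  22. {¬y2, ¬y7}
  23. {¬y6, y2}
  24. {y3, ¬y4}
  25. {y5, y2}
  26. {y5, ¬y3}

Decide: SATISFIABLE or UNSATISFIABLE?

y2 = True:
  propagation gives y8=True, y7=False, y5=False, y4=False; an empty clause results — contradiction.
y2 = False:
  propagation gives y3=True; an empty clause results — contradiction.
Every branch closes, so no satisfying assignment exists.

UNSATISFIABLE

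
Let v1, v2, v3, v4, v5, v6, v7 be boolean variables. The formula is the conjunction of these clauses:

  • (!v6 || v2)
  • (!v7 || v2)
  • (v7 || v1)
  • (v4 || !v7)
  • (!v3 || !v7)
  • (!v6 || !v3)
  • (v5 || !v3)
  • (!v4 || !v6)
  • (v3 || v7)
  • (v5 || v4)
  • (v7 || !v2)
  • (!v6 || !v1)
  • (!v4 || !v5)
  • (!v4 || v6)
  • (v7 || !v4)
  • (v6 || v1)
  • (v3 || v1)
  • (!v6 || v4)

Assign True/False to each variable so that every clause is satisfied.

v1=T, v2=F, v3=T, v4=F, v5=T, v6=F, v7=F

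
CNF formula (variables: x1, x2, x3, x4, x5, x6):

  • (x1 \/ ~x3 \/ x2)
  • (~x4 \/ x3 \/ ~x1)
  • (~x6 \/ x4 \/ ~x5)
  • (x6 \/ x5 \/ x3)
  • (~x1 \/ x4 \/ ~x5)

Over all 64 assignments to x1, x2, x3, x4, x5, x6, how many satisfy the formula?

Case analysis on x1 and x3:
  x1=1, x3=1: x2, x6 free; 3 ways for (x4,x5) × 2^2 = 12.
  x1=1, x3=0: remaining (x2,x4,x5,x6) ∈ {(0,0,0,1); (1,0,0,1)} — 2.
  x1=0, x3=1: 7 of the 16 assignments to (x2,x4,x5,x6) work.
  x1=0, x3=0: x2 free; 5 ways for (x4,x5,x6) × 2^1 = 10.
Total: 12 + 2 + 7 + 10 = 31.

31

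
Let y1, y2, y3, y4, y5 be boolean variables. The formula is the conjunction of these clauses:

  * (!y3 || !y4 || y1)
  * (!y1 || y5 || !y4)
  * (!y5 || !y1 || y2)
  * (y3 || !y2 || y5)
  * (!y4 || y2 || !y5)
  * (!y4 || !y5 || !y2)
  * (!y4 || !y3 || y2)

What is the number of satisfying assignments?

13

Split on y2, then y4.
  y2=T, y4=T: a clause becomes empty — 0.
  y2=T, y4=F: y1 free; 3 ways for (y3,y5) × 2^1 = 6.
  y2=F, y4=T: remaining (y1,y3,y5) ∈ {(F,F,F)} — 1.
  y2=F, y4=F: y3 free; 3 ways for (y1,y5) × 2^1 = 6.
Total: 0 + 6 + 1 + 6 = 13.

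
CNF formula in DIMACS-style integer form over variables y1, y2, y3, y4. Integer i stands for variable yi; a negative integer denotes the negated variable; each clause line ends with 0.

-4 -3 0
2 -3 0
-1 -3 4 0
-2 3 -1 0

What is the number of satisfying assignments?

The models are:
  y1=0 y2=0 y3=0 y4=0
  y1=0 y2=0 y3=0 y4=1
  y1=0 y2=1 y3=0 y4=0
  y1=0 y2=1 y3=0 y4=1
  y1=0 y2=1 y3=1 y4=0
  y1=1 y2=0 y3=0 y4=0
  y1=1 y2=0 y3=0 y4=1
Count: 7.

7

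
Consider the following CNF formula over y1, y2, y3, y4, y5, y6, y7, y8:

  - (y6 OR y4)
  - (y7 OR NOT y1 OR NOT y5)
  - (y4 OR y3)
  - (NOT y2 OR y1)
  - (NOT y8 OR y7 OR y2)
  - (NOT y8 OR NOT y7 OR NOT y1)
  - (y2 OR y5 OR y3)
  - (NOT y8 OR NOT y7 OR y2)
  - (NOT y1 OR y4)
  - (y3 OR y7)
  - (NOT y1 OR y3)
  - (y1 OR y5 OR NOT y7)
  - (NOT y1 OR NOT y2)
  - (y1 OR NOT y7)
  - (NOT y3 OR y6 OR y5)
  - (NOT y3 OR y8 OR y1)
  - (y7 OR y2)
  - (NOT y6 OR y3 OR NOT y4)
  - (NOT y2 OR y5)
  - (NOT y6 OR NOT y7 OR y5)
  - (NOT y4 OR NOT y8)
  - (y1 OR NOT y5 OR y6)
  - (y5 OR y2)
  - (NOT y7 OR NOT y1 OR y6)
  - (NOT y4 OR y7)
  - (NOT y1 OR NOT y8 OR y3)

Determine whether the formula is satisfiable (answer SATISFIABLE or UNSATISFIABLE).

SATISFIABLE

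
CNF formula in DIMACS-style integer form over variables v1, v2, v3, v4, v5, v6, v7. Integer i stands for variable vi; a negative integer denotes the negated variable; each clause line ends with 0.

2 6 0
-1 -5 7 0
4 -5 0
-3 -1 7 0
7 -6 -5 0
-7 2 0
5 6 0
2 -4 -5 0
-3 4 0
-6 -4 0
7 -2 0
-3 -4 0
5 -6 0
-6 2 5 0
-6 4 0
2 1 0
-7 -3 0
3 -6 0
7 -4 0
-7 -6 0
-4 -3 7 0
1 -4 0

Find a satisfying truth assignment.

v1 = T, v2 = T, v3 = F, v4 = T, v5 = T, v6 = F, v7 = T

Check each clause:
  1. (v2 | v6) — v2 is true.
  2. (~v1 | v7 | ~v5) — v7 is true.
  3. (~v5 | v4) — v4 is true.
  4. (~v3 | v7 | ~v1) — ~v3 is true.
  5. (v7 | ~v6 | ~v5) — ~v6 is true.
  6. (v2 | ~v7) — v2 is true.
  7. (v5 | v6) — v5 is true.
  8. (~v4 | ~v5 | v2) — v2 is true.
  9. (v4 | ~v3) — v4 is true.
  10. (~v4 | ~v6) — ~v6 is true.
  11. (~v2 | v7) — v7 is true.
  12. (~v3 | ~v4) — ~v3 is true.
  13. (~v6 | v5) — ~v6 is true.
  14. (~v6 | v2 | v5) — ~v6 is true.
  15. (v4 | ~v6) — ~v6 is true.
  16. (v2 | v1) — v1 is true.
  17. (~v7 | ~v3) — ~v3 is true.
  18. (v3 | ~v6) — ~v6 is true.
  19. (v7 | ~v4) — v7 is true.
  20. (~v6 | ~v7) — ~v6 is true.
  21. (v7 | ~v3 | ~v4) — ~v3 is true.
  22. (v1 | ~v4) — v1 is true.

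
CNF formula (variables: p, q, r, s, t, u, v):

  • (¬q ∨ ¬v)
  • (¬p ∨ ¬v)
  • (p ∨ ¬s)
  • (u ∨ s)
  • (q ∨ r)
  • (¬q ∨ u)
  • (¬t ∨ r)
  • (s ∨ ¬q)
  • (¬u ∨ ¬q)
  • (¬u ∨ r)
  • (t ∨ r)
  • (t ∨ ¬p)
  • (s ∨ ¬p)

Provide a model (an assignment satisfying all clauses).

p=False, q=False, r=True, s=False, t=False, u=True, v=True

r occurs only positively in the remaining clauses — set r = True.
Branch on p: take p = False.
  then s is forced to False.
  then u is forced to True.
  then q is forced to False.
t, v are now unconstrained; take t = False, v = True.
Every clause has at least one true literal under this assignment.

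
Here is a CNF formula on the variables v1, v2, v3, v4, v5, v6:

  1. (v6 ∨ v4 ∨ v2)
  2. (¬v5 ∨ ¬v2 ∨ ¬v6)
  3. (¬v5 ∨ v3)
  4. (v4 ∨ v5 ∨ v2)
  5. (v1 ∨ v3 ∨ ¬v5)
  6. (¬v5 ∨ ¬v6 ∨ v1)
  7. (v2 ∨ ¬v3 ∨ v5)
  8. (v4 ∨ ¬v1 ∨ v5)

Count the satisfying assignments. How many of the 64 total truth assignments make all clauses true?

24

Split on v5, then v2.
  v5=1, v2=1: remaining (v1,v3,v4,v6) ∈ {(0,1,0,0); (0,1,1,0); (1,1,0,0); (1,1,1,0)} — 4.
  v5=1, v2=0: remaining (v1,v3,v4,v6) ∈ {(0,1,1,0); (1,1,0,1); (1,1,1,0); (1,1,1,1)} — 4.
  v5=0, v2=1: v3, v6 free; 3 ways for (v1,v4) × 2^2 = 12.
  v5=0, v2=0: remaining (v1,v3,v4,v6) ∈ {(0,0,1,0); (0,0,1,1); (1,0,1,0); (1,0,1,1)} — 4.
Total: 4 + 4 + 12 + 4 = 24.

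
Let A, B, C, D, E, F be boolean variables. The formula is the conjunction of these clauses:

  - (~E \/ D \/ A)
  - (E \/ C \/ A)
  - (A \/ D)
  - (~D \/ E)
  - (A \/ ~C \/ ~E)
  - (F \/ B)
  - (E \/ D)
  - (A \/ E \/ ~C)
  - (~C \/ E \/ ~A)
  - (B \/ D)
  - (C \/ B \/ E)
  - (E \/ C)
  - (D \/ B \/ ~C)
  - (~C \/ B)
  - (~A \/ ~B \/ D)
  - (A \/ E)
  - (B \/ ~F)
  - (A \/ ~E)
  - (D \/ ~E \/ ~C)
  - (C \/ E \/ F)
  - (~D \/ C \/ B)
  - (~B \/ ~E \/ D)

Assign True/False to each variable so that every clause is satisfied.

Set A = True and propagate.
Set B = True and propagate.
  then D is forced to True.
  then E is forced to True.
C, F are now unconstrained; take C = False, F = False.
Every clause has at least one true literal under this assignment.

A=T, B=T, C=F, D=T, E=T, F=F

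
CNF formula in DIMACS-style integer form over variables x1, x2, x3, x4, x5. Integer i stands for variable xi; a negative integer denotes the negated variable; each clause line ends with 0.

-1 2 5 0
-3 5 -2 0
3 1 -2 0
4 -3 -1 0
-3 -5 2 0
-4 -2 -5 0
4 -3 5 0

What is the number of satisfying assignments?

11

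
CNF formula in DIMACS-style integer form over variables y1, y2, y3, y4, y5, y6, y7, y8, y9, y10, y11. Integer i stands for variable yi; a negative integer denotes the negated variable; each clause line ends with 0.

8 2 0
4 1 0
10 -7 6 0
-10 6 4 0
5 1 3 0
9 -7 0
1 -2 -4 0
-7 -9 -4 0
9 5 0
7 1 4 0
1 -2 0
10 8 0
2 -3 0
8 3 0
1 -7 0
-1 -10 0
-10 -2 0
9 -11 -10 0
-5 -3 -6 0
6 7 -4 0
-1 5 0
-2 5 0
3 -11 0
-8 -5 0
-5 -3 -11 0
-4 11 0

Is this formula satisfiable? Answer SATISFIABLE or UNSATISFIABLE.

UNSATISFIABLE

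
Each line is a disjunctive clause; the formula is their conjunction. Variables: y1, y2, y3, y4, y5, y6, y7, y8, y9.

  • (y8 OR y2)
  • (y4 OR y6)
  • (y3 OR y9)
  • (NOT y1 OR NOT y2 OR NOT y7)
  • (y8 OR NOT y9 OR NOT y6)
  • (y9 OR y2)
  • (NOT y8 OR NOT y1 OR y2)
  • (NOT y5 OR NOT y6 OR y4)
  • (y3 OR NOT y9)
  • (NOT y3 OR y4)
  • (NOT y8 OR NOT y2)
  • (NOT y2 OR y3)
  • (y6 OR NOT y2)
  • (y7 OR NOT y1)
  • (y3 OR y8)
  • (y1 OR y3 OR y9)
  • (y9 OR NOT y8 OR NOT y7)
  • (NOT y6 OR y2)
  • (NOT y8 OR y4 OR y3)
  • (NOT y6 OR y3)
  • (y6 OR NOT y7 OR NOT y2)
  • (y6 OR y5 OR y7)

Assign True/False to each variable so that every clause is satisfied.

Pure literal: y4 appears only positively; assign y4 = True.
Set y1 = False and propagate.
Try y2 = True.
  then y8 is forced to False.
  then y3 is forced to True.
  then y6 is forced to True.
  then y9 is forced to False.
y5, y7 are now unconstrained; take y5 = True, y7 = True.

y1=False, y2=True, y3=True, y4=True, y5=True, y6=True, y7=True, y8=False, y9=False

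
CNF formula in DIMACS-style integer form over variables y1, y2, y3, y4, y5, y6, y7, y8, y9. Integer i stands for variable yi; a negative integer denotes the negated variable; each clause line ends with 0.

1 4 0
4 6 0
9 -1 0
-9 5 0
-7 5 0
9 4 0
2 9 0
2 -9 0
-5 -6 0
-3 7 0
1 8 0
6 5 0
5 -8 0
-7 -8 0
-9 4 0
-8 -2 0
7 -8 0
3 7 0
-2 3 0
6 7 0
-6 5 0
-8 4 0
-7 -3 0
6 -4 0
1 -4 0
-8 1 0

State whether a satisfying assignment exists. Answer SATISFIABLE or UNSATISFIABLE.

UNSATISFIABLE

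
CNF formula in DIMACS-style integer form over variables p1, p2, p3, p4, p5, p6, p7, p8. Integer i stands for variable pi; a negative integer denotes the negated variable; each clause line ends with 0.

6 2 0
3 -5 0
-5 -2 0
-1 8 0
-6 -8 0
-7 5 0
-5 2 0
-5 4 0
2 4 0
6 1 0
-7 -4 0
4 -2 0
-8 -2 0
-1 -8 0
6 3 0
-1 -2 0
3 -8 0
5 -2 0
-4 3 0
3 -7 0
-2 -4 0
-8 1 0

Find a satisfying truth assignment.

Pure literal: p3 appears only positively; assign p3 = True.
Pure literal: p7 appears only negated; assign p7 = False.
Try p1 = False.
  then p6 is forced to True.
  then p8 is forced to False.
The remaining clauses are satisfied by p2 = False, p4 = True, p5 = False.

p1=False, p2=False, p3=True, p4=True, p5=False, p6=True, p7=False, p8=False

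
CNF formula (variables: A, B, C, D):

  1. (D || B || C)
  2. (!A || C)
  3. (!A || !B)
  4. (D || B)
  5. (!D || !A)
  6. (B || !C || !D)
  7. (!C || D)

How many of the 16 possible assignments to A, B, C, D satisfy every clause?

4

The models are:
  A=F B=F C=F D=T
  A=F B=T C=F D=F
  A=F B=T C=F D=T
  A=F B=T C=T D=T
Count: 4.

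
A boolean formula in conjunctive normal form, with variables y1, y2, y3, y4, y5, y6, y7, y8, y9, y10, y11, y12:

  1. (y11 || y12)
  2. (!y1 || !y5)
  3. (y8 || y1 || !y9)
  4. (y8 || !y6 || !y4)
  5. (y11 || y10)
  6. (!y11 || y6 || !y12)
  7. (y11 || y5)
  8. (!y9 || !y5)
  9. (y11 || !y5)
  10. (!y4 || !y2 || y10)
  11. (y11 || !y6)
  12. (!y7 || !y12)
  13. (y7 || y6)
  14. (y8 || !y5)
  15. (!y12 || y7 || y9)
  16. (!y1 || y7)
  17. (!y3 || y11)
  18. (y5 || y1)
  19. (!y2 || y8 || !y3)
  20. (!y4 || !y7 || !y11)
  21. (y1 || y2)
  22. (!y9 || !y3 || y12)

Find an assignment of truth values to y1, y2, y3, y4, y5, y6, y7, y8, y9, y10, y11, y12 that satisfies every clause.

y1 = T, y2 = F, y3 = F, y4 = F, y5 = F, y6 = T, y7 = T, y8 = T, y9 = T, y10 = T, y11 = T, y12 = F

Pure literal: y3 appears only negated; assign y3 = False.
y4 occurs only negated in the remaining clauses — set y4 = False.
Set y1 = True and propagate.
  then y5 is forced to False.
  then y11 is forced to True.
  then y7 is forced to True.
  then y12 is forced to False.
y2, y6, y8, y9, y10 are now unconstrained; take y2 = False, y6 = True, y8 = True, y9 = True, y10 = True.
Check each clause:
  1. (y11 || y12) — y11 is true.
  2. (!y5 || !y1) — !y5 is true.
  3. (!y9 || y1 || y8) — y8 is true.
  4. (y8 || !y6 || !y4) — y8 is true.
  5. (y10 || y11) — y10 is true.
  6. (!y11 || !y12 || y6) — !y12 is true.
  7. (y5 || y11) — y11 is true.
  8. (!y5 || !y9) — !y5 is true.
  9. (!y5 || y11) — y11 is true.
  10. (!y2 || !y4 || y10) — y10 is true.
  11. (y11 || !y6) — y11 is true.
  12. (!y12 || !y7) — !y12 is true.
  13. (y6 || y7) — y6 is true.
  14. (y8 || !y5) — y8 is true.
  15. (!y12 || y9 || y7) — y9 is true.
  16. (!y1 || y7) — y7 is true.
  17. (!y3 || y11) — y11 is true.
  18. (y5 || y1) — y1 is true.
  19. (y8 || !y2 || !y3) — y8 is true.
  20. (!y4 || !y7 || !y11) — !y4 is true.
  21. (y2 || y1) — y1 is true.
  22. (!y9 || y12 || !y3) — !y3 is true.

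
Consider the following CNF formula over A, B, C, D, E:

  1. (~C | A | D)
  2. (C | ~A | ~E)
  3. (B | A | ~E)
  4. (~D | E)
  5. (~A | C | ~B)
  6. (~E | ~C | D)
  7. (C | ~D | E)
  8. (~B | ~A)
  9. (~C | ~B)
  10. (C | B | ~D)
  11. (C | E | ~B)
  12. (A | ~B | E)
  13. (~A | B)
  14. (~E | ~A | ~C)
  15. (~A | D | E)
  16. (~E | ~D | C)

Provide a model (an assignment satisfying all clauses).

Set A = False and propagate.
Try B = False.
  then E is forced to False.
  then D is forced to False.
  then C is forced to False.

A=False, B=False, C=False, D=False, E=False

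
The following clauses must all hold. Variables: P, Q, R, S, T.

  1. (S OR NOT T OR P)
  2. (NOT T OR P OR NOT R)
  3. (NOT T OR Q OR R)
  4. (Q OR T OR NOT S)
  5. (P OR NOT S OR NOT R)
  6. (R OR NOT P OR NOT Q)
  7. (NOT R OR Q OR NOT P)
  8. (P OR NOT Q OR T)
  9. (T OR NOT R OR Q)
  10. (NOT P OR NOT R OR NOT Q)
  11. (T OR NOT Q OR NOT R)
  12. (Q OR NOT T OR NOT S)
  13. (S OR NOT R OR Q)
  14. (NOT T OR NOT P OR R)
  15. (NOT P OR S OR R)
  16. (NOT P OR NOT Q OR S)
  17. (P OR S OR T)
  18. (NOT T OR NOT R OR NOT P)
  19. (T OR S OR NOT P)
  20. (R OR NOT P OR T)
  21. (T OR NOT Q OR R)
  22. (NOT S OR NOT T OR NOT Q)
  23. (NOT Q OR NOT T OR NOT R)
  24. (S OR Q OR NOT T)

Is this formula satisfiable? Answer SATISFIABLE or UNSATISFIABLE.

T = True:
  R = True:
    propagation gives P=True; an empty clause results — contradiction.
  R = False:
    propagation gives Q=True, P=False, S=True; an empty clause results — contradiction.
T = False:
  P = True:
    propagation gives S=True, Q=True, R=True; an empty clause results — contradiction.
  P = False:
    propagation gives Q=False, S=False; an empty clause results — contradiction.
Every branch closes, so no satisfying assignment exists.

UNSATISFIABLE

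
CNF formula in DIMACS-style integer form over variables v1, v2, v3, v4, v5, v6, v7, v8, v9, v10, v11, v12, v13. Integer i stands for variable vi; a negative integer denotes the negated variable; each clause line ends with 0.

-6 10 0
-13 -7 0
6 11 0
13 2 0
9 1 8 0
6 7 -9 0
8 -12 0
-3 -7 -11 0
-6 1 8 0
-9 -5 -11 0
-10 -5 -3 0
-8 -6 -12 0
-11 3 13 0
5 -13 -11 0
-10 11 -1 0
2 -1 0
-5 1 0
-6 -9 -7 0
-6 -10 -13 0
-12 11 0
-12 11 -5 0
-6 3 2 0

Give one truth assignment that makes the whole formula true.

v1 = True, v2 = True, v3 = True, v4 = False, v5 = False, v6 = False, v7 = False, v8 = False, v9 = False, v10 = False, v11 = True, v12 = False, v13 = False

Pure literal: v2 appears only positively; assign v2 = True.
v12 occurs only negated in the remaining clauses — set v12 = False.
Set v1 = True and propagate.
Set v3 = True and propagate.
For the remaining variables, v4 = False, v5 = False, v6 = False, v7 = False, v8 = False, v9 = False, v10 = False, v11 = True, v13 = False works.
Check each clause:
  1. (v10 | ~v6) — ~v6 is true.
  2. (~v13 | ~v7) — ~v7 is true.
  3. (v11 | v6) — v11 is true.
  4. (v2 | v13) — v2 is true.
  5. (v9 | v1 | v8) — v1 is true.
  6. (v7 | ~v9 | v6) — ~v9 is true.
  7. (~v12 | v8) — ~v12 is true.
  8. (~v11 | ~v3 | ~v7) — ~v7 is true.
  9. (~v6 | v1 | v8) — v1 is true.
  10. (~v11 | ~v5 | ~v9) — ~v5 is true.
  11. (~v3 | ~v5 | ~v10) — ~v5 is true.
  12. (~v12 | ~v8 | ~v6) — ~v8 is true.
  13. (v3 | ~v11 | v13) — v3 is true.
  14. (~v13 | ~v11 | v5) — ~v13 is true.
  15. (~v1 | v11 | ~v10) — v11 is true.
  16. (v2 | ~v1) — v2 is true.
  17. (~v5 | v1) — v1 is true.
  18. (~v6 | ~v7 | ~v9) — ~v7 is true.
  19. (~v13 | ~v6 | ~v10) — ~v6 is true.
  20. (v11 | ~v12) — v11 is true.
  21. (~v5 | v11 | ~v12) — v11 is true.
  22. (~v6 | v3 | v2) — v3 is true.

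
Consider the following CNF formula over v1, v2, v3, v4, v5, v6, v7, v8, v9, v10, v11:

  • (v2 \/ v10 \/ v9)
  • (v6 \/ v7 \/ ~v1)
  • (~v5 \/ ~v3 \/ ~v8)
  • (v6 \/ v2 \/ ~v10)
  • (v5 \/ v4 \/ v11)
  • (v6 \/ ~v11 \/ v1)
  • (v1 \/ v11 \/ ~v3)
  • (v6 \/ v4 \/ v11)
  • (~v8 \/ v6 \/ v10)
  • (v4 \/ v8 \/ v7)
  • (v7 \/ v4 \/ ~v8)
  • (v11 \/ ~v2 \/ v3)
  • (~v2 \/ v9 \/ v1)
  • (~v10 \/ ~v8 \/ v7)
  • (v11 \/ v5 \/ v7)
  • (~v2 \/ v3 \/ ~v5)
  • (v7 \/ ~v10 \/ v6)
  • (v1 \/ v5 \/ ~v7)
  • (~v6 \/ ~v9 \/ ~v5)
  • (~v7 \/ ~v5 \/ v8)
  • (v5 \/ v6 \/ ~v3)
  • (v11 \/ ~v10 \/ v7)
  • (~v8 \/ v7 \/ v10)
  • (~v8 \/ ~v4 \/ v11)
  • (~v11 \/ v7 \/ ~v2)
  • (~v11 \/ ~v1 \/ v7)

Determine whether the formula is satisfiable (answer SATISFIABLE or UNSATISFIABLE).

SATISFIABLE

Set v1 = True and propagate.
The remaining clauses are satisfied by v2 = True, v3 = True, v4 = True, v5 = False, v6 = True, v7 = True, v8 = False, v9 = True, v10 = False, v11 = True.
Every clause has at least one true literal under this assignment.
So v1=1, v2=1, v3=1, v4=1, v5=0, v6=1, v7=1, v8=0, v9=1, v10=0, v11=1 is a satisfying assignment.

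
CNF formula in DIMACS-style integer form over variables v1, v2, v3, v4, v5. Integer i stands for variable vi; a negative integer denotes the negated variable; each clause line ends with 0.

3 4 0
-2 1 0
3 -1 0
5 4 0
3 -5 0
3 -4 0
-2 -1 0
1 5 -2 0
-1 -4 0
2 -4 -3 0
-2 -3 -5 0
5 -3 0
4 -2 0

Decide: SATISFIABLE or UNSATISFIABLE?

Branch on v1: take v1 = False.
  then v2 is forced to False.
Set v3 = True and propagate.
  then v4 is forced to False.
  then v5 is forced to True.
So v1=False, v2=False, v3=True, v4=False, v5=True is a satisfying assignment.

SATISFIABLE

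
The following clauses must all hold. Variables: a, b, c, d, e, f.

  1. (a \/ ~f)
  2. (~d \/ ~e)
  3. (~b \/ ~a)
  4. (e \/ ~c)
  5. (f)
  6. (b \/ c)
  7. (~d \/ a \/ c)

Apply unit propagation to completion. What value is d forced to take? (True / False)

False

(f) is a unit clause: f = True.
In (~f \/ a), ~f is now false; a must hold, so a = True.
From (~a \/ ~b) and a = True: b = False.
In (c \/ b), b is now false; c must hold, so c = True.
(e \/ ~c) with c = True leaves only e, so e = True.
In (~e \/ ~d), ~e is now false; ~d must hold, so d = False.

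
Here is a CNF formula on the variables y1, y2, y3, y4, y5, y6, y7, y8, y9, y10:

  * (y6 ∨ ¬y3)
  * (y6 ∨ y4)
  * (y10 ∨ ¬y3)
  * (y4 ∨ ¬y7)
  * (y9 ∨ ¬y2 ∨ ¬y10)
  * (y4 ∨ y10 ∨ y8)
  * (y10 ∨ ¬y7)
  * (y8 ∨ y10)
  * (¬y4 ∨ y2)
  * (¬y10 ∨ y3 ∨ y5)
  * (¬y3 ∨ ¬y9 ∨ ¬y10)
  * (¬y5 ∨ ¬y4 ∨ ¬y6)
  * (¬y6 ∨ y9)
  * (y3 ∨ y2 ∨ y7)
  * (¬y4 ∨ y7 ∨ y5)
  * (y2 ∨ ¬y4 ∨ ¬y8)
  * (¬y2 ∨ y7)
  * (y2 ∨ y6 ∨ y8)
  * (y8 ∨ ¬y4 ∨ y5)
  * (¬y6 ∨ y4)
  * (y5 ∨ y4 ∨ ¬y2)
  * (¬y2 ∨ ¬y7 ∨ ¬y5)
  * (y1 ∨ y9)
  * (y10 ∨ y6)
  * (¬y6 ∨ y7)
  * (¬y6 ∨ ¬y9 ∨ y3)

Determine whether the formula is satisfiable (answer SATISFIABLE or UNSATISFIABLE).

y4 = True:
  propagation gives y2=True, y7=True, y10=True, y9=True; an empty clause results — contradiction.
y4 = False:
  propagation gives y6=True; an empty clause results — contradiction.
Every branch closes, so no satisfying assignment exists.

UNSATISFIABLE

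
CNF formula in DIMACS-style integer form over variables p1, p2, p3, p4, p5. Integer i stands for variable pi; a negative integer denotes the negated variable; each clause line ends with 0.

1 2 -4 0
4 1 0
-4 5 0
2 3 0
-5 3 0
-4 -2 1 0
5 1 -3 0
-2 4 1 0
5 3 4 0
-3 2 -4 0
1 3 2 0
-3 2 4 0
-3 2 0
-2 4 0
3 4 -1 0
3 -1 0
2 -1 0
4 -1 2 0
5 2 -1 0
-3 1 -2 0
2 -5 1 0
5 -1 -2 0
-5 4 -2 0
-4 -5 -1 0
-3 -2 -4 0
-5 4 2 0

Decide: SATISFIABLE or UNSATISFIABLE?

UNSATISFIABLE

p2 = True:
  propagation gives p4=True, p5=True, p3=True; an empty clause results — contradiction.
p2 = False:
  propagation gives p3=True; an empty clause results — contradiction.
Every branch closes, so no satisfying assignment exists.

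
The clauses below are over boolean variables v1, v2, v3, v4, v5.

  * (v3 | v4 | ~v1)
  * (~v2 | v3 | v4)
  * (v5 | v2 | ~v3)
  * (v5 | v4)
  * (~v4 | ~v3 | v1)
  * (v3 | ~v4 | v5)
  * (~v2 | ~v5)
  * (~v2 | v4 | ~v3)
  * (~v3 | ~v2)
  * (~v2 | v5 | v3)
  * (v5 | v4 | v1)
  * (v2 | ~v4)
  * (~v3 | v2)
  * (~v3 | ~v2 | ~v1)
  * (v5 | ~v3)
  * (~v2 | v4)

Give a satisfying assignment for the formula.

v1=F  v2=F  v3=F  v4=F  v5=T

Check each clause:
  1. (v4 | v3 | ~v1) — ~v1 is true.
  2. (~v2 | v4 | v3) — ~v2 is true.
  3. (v5 | ~v3 | v2) — ~v3 is true.
  4. (v5 | v4) — v5 is true.
  5. (v1 | ~v4 | ~v3) — ~v4 is true.
  6. (v3 | ~v4 | v5) — ~v4 is true.
  7. (~v2 | ~v5) — ~v2 is true.
  8. (~v3 | ~v2 | v4) — ~v3 is true.
  9. (~v2 | ~v3) — ~v3 is true.
  10. (v3 | ~v2 | v5) — v5 is true.
  11. (v1 | v5 | v4) — v5 is true.
  12. (v2 | ~v4) — ~v4 is true.
  13. (v2 | ~v3) — ~v3 is true.
  14. (~v1 | ~v2 | ~v3) — ~v3 is true.
  15. (~v3 | v5) — ~v3 is true.
  16. (v4 | ~v2) — ~v2 is true.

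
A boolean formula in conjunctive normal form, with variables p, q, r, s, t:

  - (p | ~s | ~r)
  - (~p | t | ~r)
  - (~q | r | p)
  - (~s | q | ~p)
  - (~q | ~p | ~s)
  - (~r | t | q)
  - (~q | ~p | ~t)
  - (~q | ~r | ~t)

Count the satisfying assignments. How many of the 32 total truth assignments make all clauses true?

10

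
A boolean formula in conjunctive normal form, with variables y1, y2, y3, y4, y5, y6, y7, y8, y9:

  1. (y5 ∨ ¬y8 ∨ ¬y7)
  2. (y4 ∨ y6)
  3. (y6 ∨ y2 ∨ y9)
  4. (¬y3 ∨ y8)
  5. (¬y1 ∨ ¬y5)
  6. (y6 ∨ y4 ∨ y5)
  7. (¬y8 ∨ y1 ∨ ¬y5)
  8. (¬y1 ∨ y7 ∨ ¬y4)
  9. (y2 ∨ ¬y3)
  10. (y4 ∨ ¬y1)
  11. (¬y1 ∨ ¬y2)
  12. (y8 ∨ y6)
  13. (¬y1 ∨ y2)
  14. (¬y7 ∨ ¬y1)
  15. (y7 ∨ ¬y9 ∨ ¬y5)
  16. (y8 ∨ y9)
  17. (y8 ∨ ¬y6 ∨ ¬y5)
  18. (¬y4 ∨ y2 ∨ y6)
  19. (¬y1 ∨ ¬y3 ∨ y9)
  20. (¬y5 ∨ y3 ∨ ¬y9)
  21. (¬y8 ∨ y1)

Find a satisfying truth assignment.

y1 = False, y2 = False, y3 = False, y4 = False, y5 = False, y6 = True, y7 = True, y8 = False, y9 = True

Check each clause:
  1. (¬y8 ∨ y5 ∨ ¬y7) — ¬y8 is true.
  2. (y4 ∨ y6) — y6 is true.
  3. (y2 ∨ y6 ∨ y9) — y9 is true.
  4. (y8 ∨ ¬y3) — ¬y3 is true.
  5. (¬y5 ∨ ¬y1) — ¬y5 is true.
  6. (y4 ∨ y6 ∨ y5) — y6 is true.
  7. (¬y5 ∨ ¬y8 ∨ y1) — ¬y8 is true.
  8. (¬y1 ∨ ¬y4 ∨ y7) — ¬y4 is true.
  9. (¬y3 ∨ y2) — ¬y3 is true.
  10. (¬y1 ∨ y4) — ¬y1 is true.
  11. (¬y2 ∨ ¬y1) — ¬y1 is true.
  12. (y8 ∨ y6) — y6 is true.
  13. (y2 ∨ ¬y1) — ¬y1 is true.
  14. (¬y1 ∨ ¬y7) — ¬y1 is true.
  15. (¬y5 ∨ ¬y9 ∨ y7) — ¬y5 is true.
  16. (y8 ∨ y9) — y9 is true.
  17. (¬y5 ∨ y8 ∨ ¬y6) — ¬y5 is true.
  18. (y6 ∨ ¬y4 ∨ y2) — ¬y4 is true.
  19. (¬y3 ∨ y9 ∨ ¬y1) — y9 is true.
  20. (¬y9 ∨ ¬y5 ∨ y3) — ¬y5 is true.
  21. (y1 ∨ ¬y8) — ¬y8 is true.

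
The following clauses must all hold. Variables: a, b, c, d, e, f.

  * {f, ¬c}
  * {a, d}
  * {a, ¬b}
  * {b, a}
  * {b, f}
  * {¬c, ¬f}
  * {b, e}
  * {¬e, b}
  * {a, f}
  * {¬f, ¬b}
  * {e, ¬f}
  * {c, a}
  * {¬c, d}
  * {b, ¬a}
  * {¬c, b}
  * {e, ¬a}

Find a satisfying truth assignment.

Set a = True and propagate.
  then b is forced to True.
  then f is forced to False.
  then c is forced to False.
  then e is forced to True.
d is now unconstrained; take d = False.

a=T, b=T, c=F, d=F, e=T, f=F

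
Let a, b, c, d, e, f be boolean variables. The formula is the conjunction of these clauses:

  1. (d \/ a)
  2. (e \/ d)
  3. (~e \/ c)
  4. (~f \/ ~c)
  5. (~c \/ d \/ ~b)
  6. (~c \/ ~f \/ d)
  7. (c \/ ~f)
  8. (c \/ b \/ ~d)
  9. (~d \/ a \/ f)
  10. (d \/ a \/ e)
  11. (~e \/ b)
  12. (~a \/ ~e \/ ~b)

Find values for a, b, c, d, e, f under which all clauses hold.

Try a = True.
Try b = True.
  then e is forced to False.
  then d is forced to True.
Branch on c: take c = True.
  then f is forced to False.

a=True, b=True, c=True, d=True, e=False, f=False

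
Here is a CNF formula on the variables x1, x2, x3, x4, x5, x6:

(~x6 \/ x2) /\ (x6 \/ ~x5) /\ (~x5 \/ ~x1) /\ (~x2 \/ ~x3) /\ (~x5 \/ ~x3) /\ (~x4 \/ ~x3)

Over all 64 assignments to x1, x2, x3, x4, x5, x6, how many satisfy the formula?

16

Split on x3, then x5.
  x3=T, x5=T: a clause becomes empty — 0.
  x3=T, x5=F: remaining (x1,x2,x4,x6) ∈ {(F,F,F,F); (T,F,F,F)} — 2.
  x3=F, x5=T: remaining (x1,x2,x4,x6) ∈ {(F,T,F,T); (F,T,T,T)} — 2.
  x3=F, x5=F: x1, x4 free; 3 ways for (x2,x6) × 2^2 = 12.
Total: 0 + 2 + 2 + 12 = 16.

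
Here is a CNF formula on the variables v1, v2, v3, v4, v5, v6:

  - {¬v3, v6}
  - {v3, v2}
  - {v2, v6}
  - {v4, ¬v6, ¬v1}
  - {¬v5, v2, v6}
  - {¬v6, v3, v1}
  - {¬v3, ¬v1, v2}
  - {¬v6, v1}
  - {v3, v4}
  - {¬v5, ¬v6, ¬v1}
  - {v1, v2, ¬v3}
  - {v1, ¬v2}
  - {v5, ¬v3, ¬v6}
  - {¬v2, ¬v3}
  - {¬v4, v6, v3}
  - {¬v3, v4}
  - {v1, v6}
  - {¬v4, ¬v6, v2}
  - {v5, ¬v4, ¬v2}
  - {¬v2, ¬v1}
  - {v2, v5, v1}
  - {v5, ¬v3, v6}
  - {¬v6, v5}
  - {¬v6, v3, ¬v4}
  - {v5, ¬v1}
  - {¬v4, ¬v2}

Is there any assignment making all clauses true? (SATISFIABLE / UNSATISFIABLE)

UNSATISFIABLE

v6 = True:
  propagation gives v1=True, v4=True, v5=False; an empty clause results — contradiction.
v6 = False:
  propagation gives v3=False, v2=True, v4=True; an empty clause results — contradiction.
Every branch closes, so no satisfying assignment exists.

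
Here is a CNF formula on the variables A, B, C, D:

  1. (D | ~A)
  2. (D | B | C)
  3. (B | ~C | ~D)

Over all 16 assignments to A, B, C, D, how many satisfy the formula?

9

Case analysis on D and B:
  D=T, B=T: remaining (A,C) ∈ {(F,F); (F,T); (T,F); (T,T)} — 4.
  D=T, B=F: remaining (A,C) ∈ {(F,F); (T,F)} — 2.
  D=F, B=T: remaining (A,C) ∈ {(F,F); (F,T)} — 2.
  D=F, B=F: remaining (A,C) ∈ {(F,T)} — 1.
Total: 4 + 2 + 2 + 1 = 9.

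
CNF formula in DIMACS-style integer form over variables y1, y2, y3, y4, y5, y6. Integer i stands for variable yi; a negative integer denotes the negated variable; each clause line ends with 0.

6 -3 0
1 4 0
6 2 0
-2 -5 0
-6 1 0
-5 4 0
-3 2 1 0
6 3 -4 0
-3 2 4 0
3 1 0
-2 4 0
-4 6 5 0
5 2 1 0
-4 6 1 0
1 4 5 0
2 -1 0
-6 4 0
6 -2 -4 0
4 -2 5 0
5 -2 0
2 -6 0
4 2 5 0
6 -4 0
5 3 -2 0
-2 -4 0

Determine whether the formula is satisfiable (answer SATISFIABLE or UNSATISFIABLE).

UNSATISFIABLE

y2 = True:
  propagation gives y5=False; an empty clause results — contradiction.
y2 = False:
  propagation gives y6=True; an empty clause results — contradiction.
Every branch closes, so no satisfying assignment exists.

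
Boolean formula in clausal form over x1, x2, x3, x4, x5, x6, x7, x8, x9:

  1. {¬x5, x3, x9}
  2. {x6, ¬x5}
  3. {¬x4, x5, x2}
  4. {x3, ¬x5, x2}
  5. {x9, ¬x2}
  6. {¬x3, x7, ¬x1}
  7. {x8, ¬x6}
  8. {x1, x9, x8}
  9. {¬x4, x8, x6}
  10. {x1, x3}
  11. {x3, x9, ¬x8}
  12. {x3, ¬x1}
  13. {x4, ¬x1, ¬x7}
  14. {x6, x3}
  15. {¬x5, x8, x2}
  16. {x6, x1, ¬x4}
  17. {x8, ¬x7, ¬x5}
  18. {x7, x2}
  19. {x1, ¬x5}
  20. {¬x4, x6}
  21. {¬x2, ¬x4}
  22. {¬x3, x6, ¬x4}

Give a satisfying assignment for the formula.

x1 = T  x2 = F  x3 = T  x4 = T  x5 = T  x6 = T  x7 = T  x8 = T  x9 = T

Pure literal: x9 appears only positively; assign x9 = True.
Set x1 = True and propagate.
  then x3 is forced to True.
  then x7 is forced to True.
  then x4 is forced to True.
  then x6 is forced to True.
  then x8 is forced to True.
  then x2 is forced to False.
  then x5 is forced to True.
Every clause has at least one true literal under this assignment.
Check each clause:
  1. {¬x5, x9, x3} — x9 is true.
  2. {¬x5, x6} — x6 is true.
  3. {x2, x5, ¬x4} — x5 is true.
  4. {x2, ¬x5, x3} — x3 is true.
  5. {¬x2, x9} — x9 is true.
  6. {¬x3, ¬x1, x7} — x7 is true.
  7. {¬x6, x8} — x8 is true.
  8. {x8, x9, x1} — x8 is true.
  9. {¬x4, x6, x8} — x8 is true.
  10. {x1, x3} — x1 is true.
  11. {x3, x9, ¬x8} — x9 is true.
  12. {¬x1, x3} — x3 is true.
  13. {x4, ¬x1, ¬x7} — x4 is true.
  14. {x3, x6} — x3 is true.
  15. {¬x5, x2, x8} — x8 is true.
  16. {¬x4, x6, x1} — x1 is true.
  17. {x8, ¬x5, ¬x7} — x8 is true.
  18. {x2, x7} — x7 is true.
  19. {¬x5, x1} — x1 is true.
  20. {¬x4, x6} — x6 is true.
  21. {¬x2, ¬x4} — ¬x2 is true.
  22. {x6, ¬x3, ¬x4} — x6 is true.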